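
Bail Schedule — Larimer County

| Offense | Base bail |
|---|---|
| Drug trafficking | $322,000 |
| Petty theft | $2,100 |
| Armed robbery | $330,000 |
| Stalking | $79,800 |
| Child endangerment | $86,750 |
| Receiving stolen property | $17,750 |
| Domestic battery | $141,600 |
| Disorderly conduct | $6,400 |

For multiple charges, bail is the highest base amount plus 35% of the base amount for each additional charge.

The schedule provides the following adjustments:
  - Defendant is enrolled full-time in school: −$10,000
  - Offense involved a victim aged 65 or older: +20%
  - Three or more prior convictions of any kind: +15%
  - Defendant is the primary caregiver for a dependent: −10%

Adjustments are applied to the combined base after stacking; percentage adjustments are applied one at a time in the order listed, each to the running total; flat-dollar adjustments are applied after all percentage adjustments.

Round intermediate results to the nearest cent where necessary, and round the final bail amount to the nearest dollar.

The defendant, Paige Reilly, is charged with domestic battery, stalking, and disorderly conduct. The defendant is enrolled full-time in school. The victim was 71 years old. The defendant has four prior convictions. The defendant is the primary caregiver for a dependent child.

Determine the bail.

Base amounts from the schedule: domestic battery $141,600; stalking $79,800; disorderly conduct $6,400.
Stacking rule: highest base plus 35% of each additional charge. Highest is domestic battery at $141,600. Additional: $79,800 × 35% = $27,930; $6,400 × 35% = $2,240. Combined base = $141,600 + $30,170 = $171,770.
Offense involved a victim aged 65 or older (+20%): $171,770 × 1.2 = $206,124.
Three or more prior convictions of any kind (+15%): $206,124 × 1.15 = $237,042.60.
Defendant is the primary caregiver for a dependent (−10%): $237,042.60 × 0.9 = $213,338.34.
Defendant is enrolled full-time in school (−$10,000 flat): $213,338.34 − $10,000 = $203,338.34.
Rounded to the nearest dollar: $203,338.

$203,338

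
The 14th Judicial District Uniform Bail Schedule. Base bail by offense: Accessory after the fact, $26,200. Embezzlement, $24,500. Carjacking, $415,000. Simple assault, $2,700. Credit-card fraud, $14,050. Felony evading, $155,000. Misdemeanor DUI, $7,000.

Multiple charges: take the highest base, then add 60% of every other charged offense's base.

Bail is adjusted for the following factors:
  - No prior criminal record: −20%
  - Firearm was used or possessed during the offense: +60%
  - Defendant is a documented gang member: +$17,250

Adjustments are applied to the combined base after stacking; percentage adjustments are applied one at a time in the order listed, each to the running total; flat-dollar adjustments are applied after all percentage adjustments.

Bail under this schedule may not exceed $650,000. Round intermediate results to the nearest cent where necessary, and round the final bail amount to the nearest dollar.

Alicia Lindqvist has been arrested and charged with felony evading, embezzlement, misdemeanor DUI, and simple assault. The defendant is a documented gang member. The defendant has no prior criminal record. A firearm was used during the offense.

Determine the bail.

Base amounts from the schedule: felony evading $155,000; embezzlement $24,500; misdemeanor DUI $7,000; simple assault $2,700.
Stacking rule: highest base plus 60% of each additional charge. Highest is felony evading at $155,000. Additional: $24,500 × 60% = $14,700; $7,000 × 60% = $4,200; $2,700 × 60% = $1,620. Combined base = $155,000 + $20,520 = $175,520.
No prior criminal record (−20%): $175,520 × 0.8 = $140,416.
Firearm was used or possessed during the offense (+60%): $140,416 × 1.6 = $224,665.60.
Defendant is a documented gang member (+$17,250 flat): $224,665.60 + $17,250 = $241,915.60.
$241,915.60 is within the $650,000 maximum.
Rounded to the nearest dollar: $241,916.

$241,916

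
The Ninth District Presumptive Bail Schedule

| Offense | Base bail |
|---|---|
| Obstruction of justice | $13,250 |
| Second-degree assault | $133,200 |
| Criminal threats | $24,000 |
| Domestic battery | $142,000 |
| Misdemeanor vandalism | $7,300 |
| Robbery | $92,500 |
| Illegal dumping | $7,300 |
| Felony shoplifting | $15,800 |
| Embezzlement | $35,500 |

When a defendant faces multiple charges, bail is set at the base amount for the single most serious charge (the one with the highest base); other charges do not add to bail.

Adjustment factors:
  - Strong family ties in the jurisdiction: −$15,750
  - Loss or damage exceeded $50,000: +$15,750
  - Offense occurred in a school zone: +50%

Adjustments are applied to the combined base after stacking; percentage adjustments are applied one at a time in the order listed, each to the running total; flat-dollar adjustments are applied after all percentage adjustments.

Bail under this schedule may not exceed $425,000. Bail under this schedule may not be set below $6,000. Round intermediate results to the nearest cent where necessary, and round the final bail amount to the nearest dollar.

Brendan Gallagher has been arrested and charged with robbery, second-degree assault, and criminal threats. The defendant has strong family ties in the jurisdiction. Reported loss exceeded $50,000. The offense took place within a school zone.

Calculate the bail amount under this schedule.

Base amounts from the schedule: robbery $92,500; second-degree assault $133,200; criminal threats $24,000.
Stacking rule: use the highest base only. Highest is second-degree assault at $133,200. Combined base = $133,200.
Offense occurred in a school zone (+50%): $133,200 × 1.5 = $199,800.
Strong family ties in the jurisdiction (−$15,750 flat): $199,800 − $15,750 = $184,050.
Loss or damage exceeded $50,000 (+$15,750 flat): $184,050 + $15,750 = $199,800.
$199,800 is within the $425,000 maximum.
$199,800 is at or above the $6,000 minimum.

$199,800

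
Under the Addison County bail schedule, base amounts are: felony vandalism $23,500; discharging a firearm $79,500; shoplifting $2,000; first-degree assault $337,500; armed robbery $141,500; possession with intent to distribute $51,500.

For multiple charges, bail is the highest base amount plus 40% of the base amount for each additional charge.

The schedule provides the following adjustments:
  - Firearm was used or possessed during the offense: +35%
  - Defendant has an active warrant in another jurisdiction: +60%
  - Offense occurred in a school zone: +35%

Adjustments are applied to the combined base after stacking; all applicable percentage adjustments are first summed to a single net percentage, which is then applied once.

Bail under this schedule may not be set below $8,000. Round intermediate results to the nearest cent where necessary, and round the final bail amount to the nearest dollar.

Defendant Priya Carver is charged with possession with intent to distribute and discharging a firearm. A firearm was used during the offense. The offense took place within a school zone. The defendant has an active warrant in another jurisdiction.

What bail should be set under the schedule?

Base amounts from the schedule: possession with intent to distribute $51,500; discharging a firearm $79,500.
Stacking rule: highest base plus 40% of each additional charge. Highest is discharging a firearm at $79,500. Additional: $51,500 × 40% = $20,600. Combined base = $79,500 + $20,600 = $100,100.
Net percentage adjustment: +35% +60% +35% = +130%. $100,100 × 2.3 = $230,230.
$230,230 is at or above the $8,000 minimum.

$230,230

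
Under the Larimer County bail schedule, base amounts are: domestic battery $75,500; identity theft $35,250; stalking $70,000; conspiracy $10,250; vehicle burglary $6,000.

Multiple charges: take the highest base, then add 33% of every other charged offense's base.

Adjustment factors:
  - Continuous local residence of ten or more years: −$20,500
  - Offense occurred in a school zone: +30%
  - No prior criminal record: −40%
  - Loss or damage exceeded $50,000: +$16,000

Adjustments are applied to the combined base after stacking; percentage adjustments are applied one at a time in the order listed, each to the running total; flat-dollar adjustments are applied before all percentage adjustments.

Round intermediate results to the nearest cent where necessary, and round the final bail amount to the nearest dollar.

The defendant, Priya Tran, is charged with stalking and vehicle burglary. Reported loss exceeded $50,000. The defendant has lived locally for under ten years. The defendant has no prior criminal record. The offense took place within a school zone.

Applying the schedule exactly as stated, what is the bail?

$68,624

Base amounts from the schedule: stalking $70,000; vehicle burglary $6,000.
Stacking rule: highest base plus 33% of each additional charge. Highest is stalking at $70,000. Additional: $6,000 × 33% = $1,980. Combined base = $70,000 + $1,980 = $71,980.
Loss or damage exceeded $50,000 (+$16,000 flat): $71,980 + $16,000 = $87,980.
Offense occurred in a school zone (+30%): $87,980 × 1.3 = $114,374.
No prior criminal record (−40%): $114,374 × 0.6 = $68,624.40.
Rounded to the nearest dollar: $68,624.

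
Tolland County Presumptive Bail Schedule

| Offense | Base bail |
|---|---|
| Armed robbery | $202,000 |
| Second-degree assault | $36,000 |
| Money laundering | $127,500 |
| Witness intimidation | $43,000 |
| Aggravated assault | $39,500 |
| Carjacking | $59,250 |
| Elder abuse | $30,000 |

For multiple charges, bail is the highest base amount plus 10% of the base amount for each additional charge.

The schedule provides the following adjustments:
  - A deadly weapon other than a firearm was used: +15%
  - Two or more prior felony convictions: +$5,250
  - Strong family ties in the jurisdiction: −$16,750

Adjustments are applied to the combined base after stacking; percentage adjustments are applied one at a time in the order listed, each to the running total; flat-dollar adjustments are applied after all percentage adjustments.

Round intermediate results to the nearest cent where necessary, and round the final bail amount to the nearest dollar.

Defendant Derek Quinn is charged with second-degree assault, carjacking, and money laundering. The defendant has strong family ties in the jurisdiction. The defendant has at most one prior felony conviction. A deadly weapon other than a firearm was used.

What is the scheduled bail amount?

$140,829

Base amounts from the schedule: second-degree assault $36,000; carjacking $59,250; money laundering $127,500.
Stacking rule: highest base plus 10% of each additional charge. Highest is money laundering at $127,500. Additional: $36,000 × 10% = $3,600; $59,250 × 10% = $5,925. Combined base = $127,500 + $9,525 = $137,025.
A deadly weapon other than a firearm was used (+15%): $137,025 × 1.15 = $157,578.75.
Strong family ties in the jurisdiction (−$16,750 flat): $157,578.75 − $16,750 = $140,828.75.
Rounded to the nearest dollar: $140,829.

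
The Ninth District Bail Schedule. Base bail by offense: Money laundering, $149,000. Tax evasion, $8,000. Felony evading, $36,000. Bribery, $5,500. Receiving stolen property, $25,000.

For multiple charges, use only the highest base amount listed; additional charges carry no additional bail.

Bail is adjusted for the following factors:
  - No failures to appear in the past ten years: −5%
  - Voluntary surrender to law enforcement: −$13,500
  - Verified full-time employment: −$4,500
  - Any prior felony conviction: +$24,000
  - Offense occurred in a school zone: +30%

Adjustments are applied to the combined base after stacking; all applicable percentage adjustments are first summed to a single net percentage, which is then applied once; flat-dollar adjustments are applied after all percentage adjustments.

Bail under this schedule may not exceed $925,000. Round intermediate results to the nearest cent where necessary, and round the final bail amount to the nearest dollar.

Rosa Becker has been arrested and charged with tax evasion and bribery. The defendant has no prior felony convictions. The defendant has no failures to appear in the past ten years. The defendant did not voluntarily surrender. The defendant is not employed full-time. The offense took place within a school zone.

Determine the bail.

Base amounts from the schedule: tax evasion $8,000; bribery $5,500.
Stacking rule: use the highest base only. Highest is tax evasion at $8,000. Combined base = $8,000.
Net percentage adjustment: −5% +30% = +25%. $8,000 × 1.25 = $10,000.
$10,000 is within the $925,000 maximum.

$10,000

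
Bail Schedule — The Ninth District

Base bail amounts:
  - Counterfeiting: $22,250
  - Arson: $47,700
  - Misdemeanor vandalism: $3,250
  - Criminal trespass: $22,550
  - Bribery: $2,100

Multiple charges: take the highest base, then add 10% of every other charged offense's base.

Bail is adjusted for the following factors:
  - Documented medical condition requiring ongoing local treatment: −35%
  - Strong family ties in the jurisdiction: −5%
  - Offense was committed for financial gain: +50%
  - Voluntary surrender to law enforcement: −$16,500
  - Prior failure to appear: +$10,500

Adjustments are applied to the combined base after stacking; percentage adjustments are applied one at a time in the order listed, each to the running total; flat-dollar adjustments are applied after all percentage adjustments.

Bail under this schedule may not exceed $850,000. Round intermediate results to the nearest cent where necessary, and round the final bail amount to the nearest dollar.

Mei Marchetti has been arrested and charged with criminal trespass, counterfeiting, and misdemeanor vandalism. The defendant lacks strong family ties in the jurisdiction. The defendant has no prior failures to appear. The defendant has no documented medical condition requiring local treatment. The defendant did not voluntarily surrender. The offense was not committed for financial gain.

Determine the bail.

Base amounts from the schedule: criminal trespass $22,550; counterfeiting $22,250; misdemeanor vandalism $3,250.
Stacking rule: highest base plus 10% of each additional charge. Highest is criminal trespass at $22,550. Additional: $22,250 × 10% = $2,225; $3,250 × 10% = $325. Combined base = $22,550 + $2,550 = $25,100.
No adjustment factors apply to this defendant.
$25,100 is within the $850,000 maximum.

$25,100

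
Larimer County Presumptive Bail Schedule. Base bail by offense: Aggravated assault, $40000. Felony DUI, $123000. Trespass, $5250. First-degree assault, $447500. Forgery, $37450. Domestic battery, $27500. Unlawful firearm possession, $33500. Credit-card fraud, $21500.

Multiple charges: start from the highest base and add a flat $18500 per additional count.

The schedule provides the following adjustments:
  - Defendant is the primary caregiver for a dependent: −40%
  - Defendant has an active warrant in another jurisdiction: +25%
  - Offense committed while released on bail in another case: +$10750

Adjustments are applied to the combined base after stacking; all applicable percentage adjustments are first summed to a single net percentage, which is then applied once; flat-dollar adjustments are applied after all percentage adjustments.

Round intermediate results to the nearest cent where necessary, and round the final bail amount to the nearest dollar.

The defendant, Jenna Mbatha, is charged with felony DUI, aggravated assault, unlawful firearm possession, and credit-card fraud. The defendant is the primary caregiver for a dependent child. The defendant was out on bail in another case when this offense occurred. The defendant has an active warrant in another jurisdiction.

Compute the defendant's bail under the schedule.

$162475

Base amounts from the schedule: felony DUI $123000; aggravated assault $40000; unlawful firearm possession $33500; credit-card fraud $21500.
Stacking rule: highest base plus $18500 per additional charge. Highest is felony DUI at $123000; 3 additional charges → +$55500. Combined base = $178500.
Net percentage adjustment: −40% +25% = −15%. $178500 × 0.85 = $151725.
Offense committed while released on bail in another case (+$10750 flat): $151725 + $10750 = $162475.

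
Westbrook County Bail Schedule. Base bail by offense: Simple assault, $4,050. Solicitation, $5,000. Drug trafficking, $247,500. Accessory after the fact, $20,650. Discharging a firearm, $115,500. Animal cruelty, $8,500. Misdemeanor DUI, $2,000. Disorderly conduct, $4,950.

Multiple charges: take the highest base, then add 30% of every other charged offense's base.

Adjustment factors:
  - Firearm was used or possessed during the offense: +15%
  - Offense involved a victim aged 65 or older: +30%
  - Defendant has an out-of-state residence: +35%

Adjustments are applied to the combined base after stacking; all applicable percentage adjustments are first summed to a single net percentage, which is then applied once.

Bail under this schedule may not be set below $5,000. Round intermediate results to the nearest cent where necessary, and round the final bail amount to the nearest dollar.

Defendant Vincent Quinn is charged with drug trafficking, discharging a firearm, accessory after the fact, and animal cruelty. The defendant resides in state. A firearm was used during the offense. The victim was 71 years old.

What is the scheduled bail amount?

$421,798

Base amounts from the schedule: drug trafficking $247,500; discharging a firearm $115,500; accessory after the fact $20,650; animal cruelty $8,500.
Stacking rule: highest base plus 30% of each additional charge. Highest is drug trafficking at $247,500. Additional: $115,500 × 30% = $34,650; $20,650 × 30% = $6,195; $8,500 × 30% = $2,550. Combined base = $247,500 + $43,395 = $290,895.
Net percentage adjustment: +15% +30% = +45%. $290,895 × 1.45 = $421,797.75.
$421,797.75 is at or above the $5,000 minimum.
Rounded to the nearest dollar: $421,798.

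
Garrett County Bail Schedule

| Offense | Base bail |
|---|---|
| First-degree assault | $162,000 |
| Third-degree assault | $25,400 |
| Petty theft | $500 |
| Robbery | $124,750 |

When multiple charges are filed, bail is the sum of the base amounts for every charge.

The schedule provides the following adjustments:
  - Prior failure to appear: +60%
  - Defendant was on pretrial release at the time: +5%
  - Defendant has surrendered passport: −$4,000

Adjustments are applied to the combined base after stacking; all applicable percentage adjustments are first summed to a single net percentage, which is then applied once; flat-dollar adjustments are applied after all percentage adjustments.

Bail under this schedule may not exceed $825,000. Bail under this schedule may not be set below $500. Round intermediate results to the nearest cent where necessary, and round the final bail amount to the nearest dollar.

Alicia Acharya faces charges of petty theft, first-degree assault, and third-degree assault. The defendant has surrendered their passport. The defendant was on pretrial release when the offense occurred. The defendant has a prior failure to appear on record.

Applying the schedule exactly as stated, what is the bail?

Base amounts from the schedule: petty theft $500; first-degree assault $162,000; third-degree assault $25,400.
Stacking rule: sum of all bases. $500 + $162,000 + $25,400 = $187,900.
Net percentage adjustment: +60% +5% = +65%. $187,900 × 1.65 = $310,035.
Defendant has surrendered passport (−$4,000 flat): $310,035 − $4,000 = $306,035.
$306,035 is within the $825,000 maximum.
$306,035 is at or above the $500 minimum.

$306,035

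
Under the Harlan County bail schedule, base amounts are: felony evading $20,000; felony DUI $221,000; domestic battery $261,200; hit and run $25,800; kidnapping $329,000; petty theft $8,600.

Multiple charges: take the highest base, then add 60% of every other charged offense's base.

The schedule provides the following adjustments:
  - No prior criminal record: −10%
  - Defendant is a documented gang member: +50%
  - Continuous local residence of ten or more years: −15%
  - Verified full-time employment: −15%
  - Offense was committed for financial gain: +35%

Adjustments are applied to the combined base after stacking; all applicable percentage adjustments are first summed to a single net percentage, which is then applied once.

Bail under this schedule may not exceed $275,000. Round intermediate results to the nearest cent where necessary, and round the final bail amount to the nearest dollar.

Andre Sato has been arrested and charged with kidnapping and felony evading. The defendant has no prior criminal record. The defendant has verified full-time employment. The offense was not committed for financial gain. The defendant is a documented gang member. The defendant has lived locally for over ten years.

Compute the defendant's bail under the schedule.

Base amounts from the schedule: kidnapping $329,000; felony evading $20,000.
Stacking rule: highest base plus 60% of each additional charge. Highest is kidnapping at $329,000. Additional: $20,000 × 60% = $12,000. Combined base = $329,000 + $12,000 = $341,000.
Net percentage adjustment: −10% +50% −15% −15% = +10%. $341,000 × 1.1 = $375,100.
Result $375,100 exceeds the maximum of $275,000; bail is capped at $275,000.

$275,000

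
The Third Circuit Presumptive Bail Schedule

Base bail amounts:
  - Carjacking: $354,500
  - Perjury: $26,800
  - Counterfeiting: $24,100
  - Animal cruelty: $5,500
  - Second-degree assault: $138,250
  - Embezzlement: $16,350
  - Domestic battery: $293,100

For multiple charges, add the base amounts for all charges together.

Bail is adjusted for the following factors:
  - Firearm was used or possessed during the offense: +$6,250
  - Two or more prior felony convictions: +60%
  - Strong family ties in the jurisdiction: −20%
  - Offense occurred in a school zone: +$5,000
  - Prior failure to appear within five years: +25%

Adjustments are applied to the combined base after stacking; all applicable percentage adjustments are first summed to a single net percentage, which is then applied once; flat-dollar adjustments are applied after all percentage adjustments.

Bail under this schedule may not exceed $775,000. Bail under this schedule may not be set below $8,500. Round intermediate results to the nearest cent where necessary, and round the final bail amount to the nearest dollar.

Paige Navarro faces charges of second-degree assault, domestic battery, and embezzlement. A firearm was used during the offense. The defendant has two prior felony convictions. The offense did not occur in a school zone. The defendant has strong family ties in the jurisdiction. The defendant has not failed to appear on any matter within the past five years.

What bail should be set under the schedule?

$633,030

Base amounts from the schedule: second-degree assault $138,250; domestic battery $293,100; embezzlement $16,350.
Stacking rule: sum of all bases. $138,250 + $293,100 + $16,350 = $447,700.
Net percentage adjustment: +60% −20% = +40%. $447,700 × 1.4 = $626,780.
Firearm was used or possessed during the offense (+$6,250 flat): $626,780 + $6,250 = $633,030.
$633,030 is within the $775,000 maximum.
$633,030 is at or above the $8,500 minimum.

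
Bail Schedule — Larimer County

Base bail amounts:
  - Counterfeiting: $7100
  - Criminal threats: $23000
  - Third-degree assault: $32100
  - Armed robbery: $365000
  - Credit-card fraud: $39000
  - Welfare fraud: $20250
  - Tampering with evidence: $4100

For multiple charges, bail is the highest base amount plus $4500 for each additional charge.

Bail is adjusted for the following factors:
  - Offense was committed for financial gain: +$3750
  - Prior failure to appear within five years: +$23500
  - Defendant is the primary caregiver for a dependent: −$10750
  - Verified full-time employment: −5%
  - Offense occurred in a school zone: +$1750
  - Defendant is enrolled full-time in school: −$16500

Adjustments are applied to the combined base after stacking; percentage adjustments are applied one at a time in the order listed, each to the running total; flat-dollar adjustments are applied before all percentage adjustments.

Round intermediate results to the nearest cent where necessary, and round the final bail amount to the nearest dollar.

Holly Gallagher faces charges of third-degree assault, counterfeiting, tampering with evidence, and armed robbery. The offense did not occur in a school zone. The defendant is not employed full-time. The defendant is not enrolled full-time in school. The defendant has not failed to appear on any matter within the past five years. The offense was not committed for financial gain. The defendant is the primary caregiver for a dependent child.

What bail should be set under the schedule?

$367750

Base amounts from the schedule: third-degree assault $32100; counterfeiting $7100; tampering with evidence $4100; armed robbery $365000.
Stacking rule: highest base plus $4500 per additional charge. Highest is armed robbery at $365000; 3 additional charges → +$13500. Combined base = $378500.
Defendant is the primary caregiver for a dependent (−$10750 flat): $378500 − $10750 = $367750.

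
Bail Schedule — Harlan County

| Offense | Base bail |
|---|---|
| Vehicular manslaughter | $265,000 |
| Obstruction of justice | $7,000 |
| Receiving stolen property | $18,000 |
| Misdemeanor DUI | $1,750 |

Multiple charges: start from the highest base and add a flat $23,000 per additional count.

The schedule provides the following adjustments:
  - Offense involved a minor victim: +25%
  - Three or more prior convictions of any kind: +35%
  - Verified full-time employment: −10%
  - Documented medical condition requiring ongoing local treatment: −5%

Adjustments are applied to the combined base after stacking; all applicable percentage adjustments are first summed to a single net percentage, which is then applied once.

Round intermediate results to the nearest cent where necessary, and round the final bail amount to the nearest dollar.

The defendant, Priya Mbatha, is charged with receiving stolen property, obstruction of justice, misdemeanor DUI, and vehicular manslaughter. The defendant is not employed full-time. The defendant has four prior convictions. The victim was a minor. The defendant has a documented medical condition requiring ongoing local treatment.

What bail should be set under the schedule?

Base amounts from the schedule: receiving stolen property $18,000; obstruction of justice $7,000; misdemeanor DUI $1,750; vehicular manslaughter $265,000.
Stacking rule: highest base plus $23,000 per additional charge. Highest is vehicular manslaughter at $265,000; 3 additional charges → +$69,000. Combined base = $334,000.
Net percentage adjustment: +25% +35% −5% = +55%. $334,000 × 1.55 = $517,700.

$517,700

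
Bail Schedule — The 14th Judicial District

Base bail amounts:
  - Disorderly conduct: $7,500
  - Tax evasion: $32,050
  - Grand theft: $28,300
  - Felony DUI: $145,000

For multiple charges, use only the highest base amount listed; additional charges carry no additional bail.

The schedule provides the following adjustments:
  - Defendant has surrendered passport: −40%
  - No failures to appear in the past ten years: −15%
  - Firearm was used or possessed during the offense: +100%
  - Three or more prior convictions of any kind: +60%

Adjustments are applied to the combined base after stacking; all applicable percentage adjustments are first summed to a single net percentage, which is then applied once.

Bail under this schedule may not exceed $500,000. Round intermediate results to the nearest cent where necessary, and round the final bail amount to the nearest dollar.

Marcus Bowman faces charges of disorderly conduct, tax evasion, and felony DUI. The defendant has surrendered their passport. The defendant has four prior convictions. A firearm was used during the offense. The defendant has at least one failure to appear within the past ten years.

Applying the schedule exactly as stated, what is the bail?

Base amounts from the schedule: disorderly conduct $7,500; tax evasion $32,050; felony DUI $145,000.
Stacking rule: use the highest base only. Highest is felony DUI at $145,000. Combined base = $145,000.
Net percentage adjustment: −40% +100% +60% = +120%. $145,000 × 2.2 = $319,000.
$319,000 is within the $500,000 maximum.

$319,000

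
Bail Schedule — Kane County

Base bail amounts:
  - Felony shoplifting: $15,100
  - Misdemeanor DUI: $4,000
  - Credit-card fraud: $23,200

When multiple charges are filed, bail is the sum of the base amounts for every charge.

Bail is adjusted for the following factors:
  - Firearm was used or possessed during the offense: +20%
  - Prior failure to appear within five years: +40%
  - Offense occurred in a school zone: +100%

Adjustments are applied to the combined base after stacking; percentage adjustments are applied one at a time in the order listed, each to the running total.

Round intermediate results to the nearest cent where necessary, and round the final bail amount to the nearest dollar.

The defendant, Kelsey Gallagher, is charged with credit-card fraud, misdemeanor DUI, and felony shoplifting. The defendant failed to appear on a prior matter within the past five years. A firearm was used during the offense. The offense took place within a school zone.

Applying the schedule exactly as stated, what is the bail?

$142,128

Base amounts from the schedule: credit-card fraud $23,200; misdemeanor DUI $4,000; felony shoplifting $15,100.
Stacking rule: sum of all bases. $23,200 + $4,000 + $15,100 = $42,300.
Firearm was used or possessed during the offense (+20%): $42,300 × 1.2 = $50,760.
Prior failure to appear within five years (+40%): $50,760 × 1.4 = $71,064.
Offense occurred in a school zone (+100%): $71,064 × 2 = $142,128.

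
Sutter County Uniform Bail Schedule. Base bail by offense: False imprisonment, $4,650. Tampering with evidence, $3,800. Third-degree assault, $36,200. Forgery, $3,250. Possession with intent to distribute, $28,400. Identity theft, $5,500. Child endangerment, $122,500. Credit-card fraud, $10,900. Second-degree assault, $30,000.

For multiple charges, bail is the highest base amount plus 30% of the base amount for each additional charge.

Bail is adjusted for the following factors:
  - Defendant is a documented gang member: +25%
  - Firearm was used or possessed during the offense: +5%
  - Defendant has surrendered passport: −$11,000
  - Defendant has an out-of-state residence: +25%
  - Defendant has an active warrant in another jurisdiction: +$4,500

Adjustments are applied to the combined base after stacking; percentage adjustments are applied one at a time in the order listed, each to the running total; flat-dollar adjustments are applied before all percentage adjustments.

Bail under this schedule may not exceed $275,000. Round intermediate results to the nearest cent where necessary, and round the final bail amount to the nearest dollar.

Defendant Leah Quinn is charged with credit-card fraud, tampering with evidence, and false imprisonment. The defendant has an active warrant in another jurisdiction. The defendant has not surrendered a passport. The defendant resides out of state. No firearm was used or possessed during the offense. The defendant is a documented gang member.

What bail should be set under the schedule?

Base amounts from the schedule: credit-card fraud $10,900; tampering with evidence $3,800; false imprisonment $4,650.
Stacking rule: highest base plus 30% of each additional charge. Highest is credit-card fraud at $10,900. Additional: $3,800 × 30% = $1,140; $4,650 × 30% = $1,395. Combined base = $10,900 + $2,535 = $13,435.
Defendant has an active warrant in another jurisdiction (+$4,500 flat): $13,435 + $4,500 = $17,935.
Defendant is a documented gang member (+25%): $17,935 × 1.25 = $22,418.75.
Defendant has an out-of-state residence (+25%): $22,418.75 × 1.25 = $28,023.44.
$28,023.44 is within the $275,000 maximum.
Rounded to the nearest dollar: $28,023.

$28,023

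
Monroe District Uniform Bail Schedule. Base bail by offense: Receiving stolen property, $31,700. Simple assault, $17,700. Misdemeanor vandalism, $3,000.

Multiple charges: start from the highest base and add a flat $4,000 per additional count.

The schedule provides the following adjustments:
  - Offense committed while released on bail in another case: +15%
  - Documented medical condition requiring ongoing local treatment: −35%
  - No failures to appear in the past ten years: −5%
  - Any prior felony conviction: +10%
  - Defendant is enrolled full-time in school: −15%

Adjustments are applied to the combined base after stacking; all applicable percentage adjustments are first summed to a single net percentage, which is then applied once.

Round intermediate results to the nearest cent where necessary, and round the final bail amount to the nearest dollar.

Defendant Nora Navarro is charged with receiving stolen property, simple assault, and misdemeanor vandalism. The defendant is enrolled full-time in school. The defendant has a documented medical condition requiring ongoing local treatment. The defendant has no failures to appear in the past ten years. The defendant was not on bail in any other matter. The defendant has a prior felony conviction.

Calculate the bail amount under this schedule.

$21,835

Base amounts from the schedule: receiving stolen property $31,700; simple assault $17,700; misdemeanor vandalism $3,000.
Stacking rule: highest base plus $4,000 per additional charge. Highest is receiving stolen property at $31,700; 2 additional charges → +$8,000. Combined base = $39,700.
Net percentage adjustment: −35% −5% +10% −15% = −45%. $39,700 × 0.55 = $21,835.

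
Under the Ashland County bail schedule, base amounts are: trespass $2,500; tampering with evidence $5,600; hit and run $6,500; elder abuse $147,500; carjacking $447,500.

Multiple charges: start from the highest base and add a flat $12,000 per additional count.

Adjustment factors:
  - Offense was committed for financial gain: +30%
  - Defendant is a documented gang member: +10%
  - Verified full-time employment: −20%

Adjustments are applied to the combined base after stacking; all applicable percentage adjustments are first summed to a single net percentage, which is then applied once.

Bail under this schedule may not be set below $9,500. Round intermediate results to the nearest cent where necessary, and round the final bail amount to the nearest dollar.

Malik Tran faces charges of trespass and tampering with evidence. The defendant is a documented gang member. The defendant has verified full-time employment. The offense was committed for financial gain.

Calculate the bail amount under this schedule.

$21,120

Base amounts from the schedule: trespass $2,500; tampering with evidence $5,600.
Stacking rule: highest base plus $12,000 per additional charge. Highest is tampering with evidence at $5,600; 1 additional charge → +$12,000. Combined base = $17,600.
Net percentage adjustment: +30% +10% −20% = +20%. $17,600 × 1.2 = $21,120.
$21,120 is at or above the $9,500 minimum.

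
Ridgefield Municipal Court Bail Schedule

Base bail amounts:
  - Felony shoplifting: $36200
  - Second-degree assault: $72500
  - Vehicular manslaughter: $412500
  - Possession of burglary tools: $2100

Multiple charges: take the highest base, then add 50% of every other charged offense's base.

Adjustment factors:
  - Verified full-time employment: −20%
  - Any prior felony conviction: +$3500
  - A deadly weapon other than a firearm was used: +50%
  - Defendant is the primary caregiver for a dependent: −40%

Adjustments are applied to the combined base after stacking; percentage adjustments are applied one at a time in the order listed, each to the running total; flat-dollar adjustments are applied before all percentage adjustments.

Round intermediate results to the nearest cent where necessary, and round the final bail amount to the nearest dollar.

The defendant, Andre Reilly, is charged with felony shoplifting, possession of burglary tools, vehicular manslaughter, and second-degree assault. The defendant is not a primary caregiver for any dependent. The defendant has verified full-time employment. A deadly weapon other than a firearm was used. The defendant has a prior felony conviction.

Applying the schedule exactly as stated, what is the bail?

$565680

Base amounts from the schedule: felony shoplifting $36200; possession of burglary tools $2100; vehicular manslaughter $412500; second-degree assault $72500.
Stacking rule: highest base plus 50% of each additional charge. Highest is vehicular manslaughter at $412500. Additional: $36200 × 50% = $18100; $2100 × 50% = $1050; $72500 × 50% = $36250. Combined base = $412500 + $55400 = $467900.
Any prior felony conviction (+$3500 flat): $467900 + $3500 = $471400.
Verified full-time employment (−20%): $471400 × 0.8 = $377120.
A deadly weapon other than a firearm was used (+50%): $377120 × 1.5 = $565680.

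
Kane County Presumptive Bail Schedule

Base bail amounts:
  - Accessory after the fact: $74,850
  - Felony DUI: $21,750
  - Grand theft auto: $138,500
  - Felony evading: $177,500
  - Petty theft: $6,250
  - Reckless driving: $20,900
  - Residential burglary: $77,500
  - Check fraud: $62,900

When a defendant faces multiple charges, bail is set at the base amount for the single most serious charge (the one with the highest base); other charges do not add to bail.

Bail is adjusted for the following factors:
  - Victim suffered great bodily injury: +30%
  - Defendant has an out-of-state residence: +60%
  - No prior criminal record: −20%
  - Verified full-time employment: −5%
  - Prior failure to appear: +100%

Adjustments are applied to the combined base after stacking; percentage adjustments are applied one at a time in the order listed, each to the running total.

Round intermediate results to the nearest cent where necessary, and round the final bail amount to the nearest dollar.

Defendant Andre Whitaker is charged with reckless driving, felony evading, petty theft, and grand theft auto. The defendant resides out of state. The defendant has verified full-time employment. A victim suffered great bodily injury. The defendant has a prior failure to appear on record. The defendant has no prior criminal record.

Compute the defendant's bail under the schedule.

$561,184

Base amounts from the schedule: reckless driving $20,900; felony evading $177,500; petty theft $6,250; grand theft auto $138,500.
Stacking rule: use the highest base only. Highest is felony evading at $177,500. Combined base = $177,500.
Victim suffered great bodily injury (+30%): $177,500 × 1.3 = $230,750.
Defendant has an out-of-state residence (+60%): $230,750 × 1.6 = $369,200.
No prior criminal record (−20%): $369,200 × 0.8 = $295,360.
Verified full-time employment (−5%): $295,360 × 0.95 = $280,592.
Prior failure to appear (+100%): $280,592 × 2 = $561,184.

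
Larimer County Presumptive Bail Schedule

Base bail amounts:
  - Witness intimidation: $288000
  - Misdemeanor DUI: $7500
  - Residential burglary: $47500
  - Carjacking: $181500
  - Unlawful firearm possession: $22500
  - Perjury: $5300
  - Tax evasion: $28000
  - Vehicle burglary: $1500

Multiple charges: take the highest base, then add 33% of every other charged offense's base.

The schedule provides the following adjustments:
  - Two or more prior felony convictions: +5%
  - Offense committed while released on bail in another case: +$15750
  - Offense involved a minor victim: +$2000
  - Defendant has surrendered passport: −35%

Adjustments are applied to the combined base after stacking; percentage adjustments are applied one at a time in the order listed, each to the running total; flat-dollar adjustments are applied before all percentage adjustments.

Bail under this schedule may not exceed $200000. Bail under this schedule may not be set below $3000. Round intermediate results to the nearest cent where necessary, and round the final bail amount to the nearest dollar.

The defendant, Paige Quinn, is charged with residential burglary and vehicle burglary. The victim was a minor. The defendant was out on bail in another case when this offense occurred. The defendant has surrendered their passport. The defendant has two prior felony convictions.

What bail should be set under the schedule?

$44871

Base amounts from the schedule: residential burglary $47500; vehicle burglary $1500.
Stacking rule: highest base plus 33% of each additional charge. Highest is residential burglary at $47500. Additional: $1500 × 33% = $495. Combined base = $47500 + $495 = $47995.
Offense committed while released on bail in another case (+$15750 flat): $47995 + $15750 = $63745.
Offense involved a minor victim (+$2000 flat): $63745 + $2000 = $65745.
Two or more prior felony convictions (+5%): $65745 × 1.05 = $69032.25.
Defendant has surrendered passport (−35%): $69032.25 × 0.65 = $44870.96.
$44870.96 is within the $200000 maximum.
$44870.96 is at or above the $3000 minimum.
Rounded to the nearest dollar: $44871.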